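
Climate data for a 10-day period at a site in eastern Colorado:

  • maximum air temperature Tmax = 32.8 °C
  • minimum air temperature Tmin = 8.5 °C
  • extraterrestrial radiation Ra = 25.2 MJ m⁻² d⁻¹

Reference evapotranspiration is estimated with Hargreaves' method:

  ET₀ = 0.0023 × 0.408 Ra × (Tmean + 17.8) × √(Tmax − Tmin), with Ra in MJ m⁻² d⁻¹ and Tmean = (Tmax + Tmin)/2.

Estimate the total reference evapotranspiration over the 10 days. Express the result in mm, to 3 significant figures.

44.8 mm

Tmean = (32.8 + 8.5)/2 = 20.65 °C
0.408 Ra = 0.408 × 25.2 = 10.2816 mm/d equivalent
ET₀ = 0.0023 × 10.2816 × (20.65 + 17.8) × √24.3 = 0.0023 × 10.2816 × 38.45 × 4.9295 = 4.4822 mm/d
Over 10 days: 4.4822 × 10 = 44.822 mm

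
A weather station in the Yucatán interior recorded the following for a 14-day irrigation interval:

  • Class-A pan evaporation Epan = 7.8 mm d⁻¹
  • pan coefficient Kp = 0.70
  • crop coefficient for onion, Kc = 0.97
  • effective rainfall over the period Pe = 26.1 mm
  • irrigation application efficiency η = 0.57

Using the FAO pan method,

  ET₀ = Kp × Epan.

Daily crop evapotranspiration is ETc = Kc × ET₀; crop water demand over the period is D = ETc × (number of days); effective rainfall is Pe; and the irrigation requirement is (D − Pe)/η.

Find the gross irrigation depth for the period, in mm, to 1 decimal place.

ET₀ = 0.70 × 7.8 = 5.4600 mm/d
ETc = Kc × ET₀ = 0.97 × 5.4600 = 5.2962 mm/d
Crop demand D = ETc × 14 d = 5.2962 × 14 = 74.147 mm
D − Pe = 74.147 − 26.1 = 48.047 mm
Gross irrigation = 48.047 / 0.57 = 84.293 mm

84.3 mm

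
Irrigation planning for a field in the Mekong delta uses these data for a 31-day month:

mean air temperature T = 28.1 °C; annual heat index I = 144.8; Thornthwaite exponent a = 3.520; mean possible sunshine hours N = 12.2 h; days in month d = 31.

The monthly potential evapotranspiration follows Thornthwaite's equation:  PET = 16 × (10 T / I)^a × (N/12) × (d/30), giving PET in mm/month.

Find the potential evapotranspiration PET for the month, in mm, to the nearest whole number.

10T/I = 10 × 28.1 / 144.8 = 1.9406
(10T/I)^a = 1.9406^3.520 = 10.3166
Uncorrected PET = 16 × 10.3166 = 165.066 mm
Correction = (N/12)(d/30) = (12.2/12)(31/30) = 1.0506
PET = 165.066 × 1.0506 = 173.418 mm/month

173 mm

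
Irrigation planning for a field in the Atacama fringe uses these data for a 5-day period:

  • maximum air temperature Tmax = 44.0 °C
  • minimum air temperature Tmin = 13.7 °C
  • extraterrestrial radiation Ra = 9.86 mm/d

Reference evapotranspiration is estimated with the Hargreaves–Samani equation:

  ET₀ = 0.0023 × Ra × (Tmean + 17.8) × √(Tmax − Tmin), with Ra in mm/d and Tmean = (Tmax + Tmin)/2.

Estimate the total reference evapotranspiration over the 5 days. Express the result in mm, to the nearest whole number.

29 mm

Tmean = (44.0 + 13.7)/2 = 28.85 °C
ET₀ = 0.0023 × 9.86 × (28.85 + 17.8) × √30.3 = 0.0023 × 9.86 × 46.65 × 5.5045 = 5.8234 mm/d
Over 5 days: 5.8234 × 5 = 29.117 mm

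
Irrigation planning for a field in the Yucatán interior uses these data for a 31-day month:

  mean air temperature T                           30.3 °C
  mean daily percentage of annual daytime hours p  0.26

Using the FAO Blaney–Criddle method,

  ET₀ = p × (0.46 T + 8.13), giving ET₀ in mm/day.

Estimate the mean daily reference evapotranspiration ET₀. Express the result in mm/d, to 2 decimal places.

5.74 mm/d

ET₀ = 0.26 × (0.46 × 30.3 + 8.13) = 0.26 × 22.068 = 5.7377 mm/d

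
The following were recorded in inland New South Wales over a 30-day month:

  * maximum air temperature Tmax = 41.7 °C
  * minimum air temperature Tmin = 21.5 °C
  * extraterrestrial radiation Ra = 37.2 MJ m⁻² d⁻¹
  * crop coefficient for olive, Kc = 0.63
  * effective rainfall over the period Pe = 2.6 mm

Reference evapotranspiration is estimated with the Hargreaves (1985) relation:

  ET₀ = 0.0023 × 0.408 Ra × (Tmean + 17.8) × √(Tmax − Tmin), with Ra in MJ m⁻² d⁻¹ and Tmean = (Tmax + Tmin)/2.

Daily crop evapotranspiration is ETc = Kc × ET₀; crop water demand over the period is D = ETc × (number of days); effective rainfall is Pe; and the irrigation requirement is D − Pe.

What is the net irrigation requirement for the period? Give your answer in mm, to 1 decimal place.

Tmean = (41.7 + 21.5)/2 = 31.60 °C
0.408 Ra = 0.408 × 37.2 = 15.1776 mm/d equivalent
ET₀ = 0.0023 × 15.1776 × (31.60 + 17.8) × √20.2 = 0.0023 × 15.1776 × 49.40 × 4.4944 = 7.7505 mm/d
ETc = Kc × ET₀ = 0.63 × 7.7505 = 4.8828 mm/d
Crop demand D = ETc × 30 d = 4.8828 × 30 = 146.484 mm
D − Pe = 146.484 − 2.6 = 143.884 mm

143.9 mm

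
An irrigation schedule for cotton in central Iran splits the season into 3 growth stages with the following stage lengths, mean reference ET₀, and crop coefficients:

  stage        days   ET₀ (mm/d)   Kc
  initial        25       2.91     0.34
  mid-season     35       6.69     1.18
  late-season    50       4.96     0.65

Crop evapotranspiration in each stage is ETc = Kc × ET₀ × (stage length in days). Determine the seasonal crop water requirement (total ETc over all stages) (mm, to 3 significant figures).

462 mm

initial: 0.34 × 2.91 × 25 = 24.74 mm
mid-season: 1.18 × 6.69 × 35 = 276.30 mm
late-season: 0.65 × 4.96 × 50 = 161.20 mm
Seasonal total = 462.24 mm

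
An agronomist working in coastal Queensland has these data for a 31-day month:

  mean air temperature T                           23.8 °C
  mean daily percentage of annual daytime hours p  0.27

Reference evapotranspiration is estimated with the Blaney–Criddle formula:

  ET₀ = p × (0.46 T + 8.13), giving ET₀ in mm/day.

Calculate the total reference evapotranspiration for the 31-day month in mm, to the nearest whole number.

ET₀ = 0.27 × (0.46 × 23.8 + 8.13) = 0.27 × 19.078 = 5.1511 mm/d
Monthly total = 5.1511 × 31 = 159.684 mm

160 mm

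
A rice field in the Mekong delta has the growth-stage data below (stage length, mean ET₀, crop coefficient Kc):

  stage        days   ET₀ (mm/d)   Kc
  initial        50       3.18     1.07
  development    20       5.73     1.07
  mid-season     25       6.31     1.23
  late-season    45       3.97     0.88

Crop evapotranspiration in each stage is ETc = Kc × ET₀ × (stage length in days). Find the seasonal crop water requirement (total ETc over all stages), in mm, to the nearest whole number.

644 mm

initial: 1.07 × 3.18 × 50 = 170.13 mm
development: 1.07 × 5.73 × 20 = 122.62 mm
mid-season: 1.23 × 6.31 × 25 = 194.03 mm
late-season: 0.88 × 3.97 × 45 = 157.21 mm
Seasonal total = 643.99 mm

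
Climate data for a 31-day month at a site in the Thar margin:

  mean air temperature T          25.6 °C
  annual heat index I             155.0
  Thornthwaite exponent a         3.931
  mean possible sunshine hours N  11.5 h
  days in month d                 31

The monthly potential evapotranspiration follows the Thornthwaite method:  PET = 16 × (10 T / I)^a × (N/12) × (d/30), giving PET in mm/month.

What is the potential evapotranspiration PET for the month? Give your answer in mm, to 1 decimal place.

113.9 mm

10T/I = 10 × 25.6 / 155.0 = 1.6516
(10T/I)^a = 1.6516^3.931 = 7.1876
Uncorrected PET = 16 × 7.1876 = 115.002 mm
Correction = (N/12)(d/30) = (11.5/12)(31/30) = 0.9903
PET = 115.002 × 0.9903 = 113.886 mm/month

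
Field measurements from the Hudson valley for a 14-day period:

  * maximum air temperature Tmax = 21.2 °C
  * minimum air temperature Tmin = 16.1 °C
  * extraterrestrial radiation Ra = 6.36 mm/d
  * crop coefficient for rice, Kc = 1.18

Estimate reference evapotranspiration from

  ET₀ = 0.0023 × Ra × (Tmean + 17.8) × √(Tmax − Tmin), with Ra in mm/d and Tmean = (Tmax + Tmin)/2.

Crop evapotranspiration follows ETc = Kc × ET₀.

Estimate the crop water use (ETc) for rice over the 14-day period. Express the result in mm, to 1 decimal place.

Tmean = (21.2 + 16.1)/2 = 18.65 °C
ET₀ = 0.0023 × 6.36 × (18.65 + 17.8) × √5.1 = 0.0023 × 6.36 × 36.45 × 2.2583 = 1.2041 mm/d
ETc = Kc × ET₀ = 1.18 × 1.2041 = 1.4208 mm/d
Over 14 days: 1.4208 × 14 = 19.891 mm

19.9 mm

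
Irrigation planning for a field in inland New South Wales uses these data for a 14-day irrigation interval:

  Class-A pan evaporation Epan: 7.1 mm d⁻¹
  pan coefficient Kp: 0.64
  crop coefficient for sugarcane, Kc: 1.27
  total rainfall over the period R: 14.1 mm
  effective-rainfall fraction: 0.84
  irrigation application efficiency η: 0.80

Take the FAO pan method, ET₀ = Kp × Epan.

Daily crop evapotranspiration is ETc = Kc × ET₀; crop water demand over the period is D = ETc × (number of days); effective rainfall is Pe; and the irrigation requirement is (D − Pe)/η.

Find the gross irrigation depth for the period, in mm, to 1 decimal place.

ET₀ = 0.64 × 7.1 = 4.5440 mm/d
ETc = Kc × ET₀ = 1.27 × 4.5440 = 5.7709 mm/d
Crop demand D = ETc × 14 d = 5.7709 × 14 = 80.793 mm
Pe = 0.84 × 14.1 = 11.844 mm
D − Pe = 80.793 − 11.844 = 68.949 mm
Gross irrigation = 68.949 / 0.80 = 86.186 mm

86.2 mm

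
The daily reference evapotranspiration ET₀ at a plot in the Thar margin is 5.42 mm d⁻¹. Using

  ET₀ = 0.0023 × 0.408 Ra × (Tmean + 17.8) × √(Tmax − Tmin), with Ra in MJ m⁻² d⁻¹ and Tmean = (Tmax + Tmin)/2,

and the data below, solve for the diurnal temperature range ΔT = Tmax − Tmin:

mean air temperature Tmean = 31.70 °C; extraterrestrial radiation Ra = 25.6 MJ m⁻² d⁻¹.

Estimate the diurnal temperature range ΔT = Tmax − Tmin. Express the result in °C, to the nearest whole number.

√ΔT = ET₀ / [0.0023 × 0.408 × Ra × (Tmean+17.8)] = 5.42 / (0.0023 × 10.4448 × 49.50) = 4.5579
ΔT = 4.5579² = 20.774 °C

21 °C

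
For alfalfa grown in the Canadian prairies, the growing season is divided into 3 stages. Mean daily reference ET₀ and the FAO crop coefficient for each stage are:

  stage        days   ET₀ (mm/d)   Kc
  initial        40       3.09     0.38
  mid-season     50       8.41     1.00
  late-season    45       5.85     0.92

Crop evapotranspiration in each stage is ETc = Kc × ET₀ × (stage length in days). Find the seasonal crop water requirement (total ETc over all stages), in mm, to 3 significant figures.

710 mm

initial: 0.38 × 3.09 × 40 = 46.97 mm
mid-season: 1.00 × 8.41 × 50 = 420.50 mm
late-season: 0.92 × 5.85 × 45 = 242.19 mm
Seasonal total = 709.66 mm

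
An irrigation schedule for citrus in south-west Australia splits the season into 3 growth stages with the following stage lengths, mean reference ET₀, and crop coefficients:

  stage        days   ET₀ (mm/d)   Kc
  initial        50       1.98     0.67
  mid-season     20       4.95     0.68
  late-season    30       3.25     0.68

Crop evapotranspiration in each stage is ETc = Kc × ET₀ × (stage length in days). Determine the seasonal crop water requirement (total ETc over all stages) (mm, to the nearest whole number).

200 mm

initial: 0.67 × 1.98 × 50 = 66.33 mm
mid-season: 0.68 × 4.95 × 20 = 67.32 mm
late-season: 0.68 × 3.25 × 30 = 66.30 mm
Seasonal total = 199.95 mm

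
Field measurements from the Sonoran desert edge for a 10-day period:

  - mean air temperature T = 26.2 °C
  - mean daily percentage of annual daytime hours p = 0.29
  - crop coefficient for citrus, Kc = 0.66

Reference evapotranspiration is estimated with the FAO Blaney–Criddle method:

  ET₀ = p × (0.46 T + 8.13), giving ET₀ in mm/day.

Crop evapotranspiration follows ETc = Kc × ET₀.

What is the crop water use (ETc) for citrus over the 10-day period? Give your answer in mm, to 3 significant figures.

38.6 mm

ET₀ = 0.29 × (0.46 × 26.2 + 8.13) = 0.29 × 20.182 = 5.8528 mm/d
ETc = Kc × ET₀ = 0.66 × 5.8528 = 3.8628 mm/d
Over 10 days: 3.8628 × 10 = 38.628 mm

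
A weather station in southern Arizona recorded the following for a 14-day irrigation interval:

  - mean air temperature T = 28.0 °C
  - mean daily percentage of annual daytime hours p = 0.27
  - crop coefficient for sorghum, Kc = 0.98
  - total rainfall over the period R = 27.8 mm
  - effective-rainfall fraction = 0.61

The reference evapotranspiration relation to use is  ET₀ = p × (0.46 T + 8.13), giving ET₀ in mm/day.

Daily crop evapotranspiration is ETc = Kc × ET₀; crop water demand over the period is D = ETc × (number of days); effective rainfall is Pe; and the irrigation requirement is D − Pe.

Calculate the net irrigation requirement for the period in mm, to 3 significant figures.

ET₀ = 0.27 × (0.46 × 28.0 + 8.13) = 0.27 × 21.010 = 5.6727 mm/d
ETc = Kc × ET₀ = 0.98 × 5.6727 = 5.5592 mm/d
Crop demand D = ETc × 14 d = 5.5592 × 14 = 77.829 mm
Pe = 0.61 × 27.8 = 16.958 mm
D − Pe = 77.829 − 16.958 = 60.871 mm

60.9 mm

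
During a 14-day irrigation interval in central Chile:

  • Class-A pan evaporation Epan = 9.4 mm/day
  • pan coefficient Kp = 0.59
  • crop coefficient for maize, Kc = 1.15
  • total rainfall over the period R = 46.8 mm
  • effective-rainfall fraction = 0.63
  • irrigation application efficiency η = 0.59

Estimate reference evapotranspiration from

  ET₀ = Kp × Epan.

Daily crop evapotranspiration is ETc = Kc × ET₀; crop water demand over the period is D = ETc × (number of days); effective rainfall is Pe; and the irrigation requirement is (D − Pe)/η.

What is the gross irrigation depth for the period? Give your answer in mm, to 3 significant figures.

ET₀ = 0.59 × 9.4 = 5.5460 mm/d
ETc = Kc × ET₀ = 1.15 × 5.5460 = 6.3779 mm/d
Crop demand D = ETc × 14 d = 6.3779 × 14 = 89.291 mm
Pe = 0.63 × 46.8 = 29.484 mm
D − Pe = 89.291 − 29.484 = 59.807 mm
Gross irrigation = 59.807 / 0.59 = 101.368 mm

101 mm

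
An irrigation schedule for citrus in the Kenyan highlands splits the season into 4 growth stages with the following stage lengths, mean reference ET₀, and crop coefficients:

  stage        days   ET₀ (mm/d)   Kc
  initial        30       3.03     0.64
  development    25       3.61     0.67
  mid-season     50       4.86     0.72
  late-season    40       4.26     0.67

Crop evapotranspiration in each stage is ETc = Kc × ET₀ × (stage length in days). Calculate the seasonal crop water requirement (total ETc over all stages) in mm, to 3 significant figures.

408 mm

initial: 0.64 × 3.03 × 30 = 58.18 mm
development: 0.67 × 3.61 × 25 = 60.47 mm
mid-season: 0.72 × 4.86 × 50 = 174.96 mm
late-season: 0.67 × 4.26 × 40 = 114.17 mm
Seasonal total = 407.78 mm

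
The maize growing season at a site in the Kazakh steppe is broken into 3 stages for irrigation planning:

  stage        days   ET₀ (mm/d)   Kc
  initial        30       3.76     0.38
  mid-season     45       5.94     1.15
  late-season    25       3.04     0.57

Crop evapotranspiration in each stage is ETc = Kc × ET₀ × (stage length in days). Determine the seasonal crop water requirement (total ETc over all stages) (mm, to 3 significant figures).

initial: 0.38 × 3.76 × 30 = 42.86 mm
mid-season: 1.15 × 5.94 × 45 = 307.40 mm
late-season: 0.57 × 3.04 × 25 = 43.32 mm
Seasonal total = 393.58 mm

394 mm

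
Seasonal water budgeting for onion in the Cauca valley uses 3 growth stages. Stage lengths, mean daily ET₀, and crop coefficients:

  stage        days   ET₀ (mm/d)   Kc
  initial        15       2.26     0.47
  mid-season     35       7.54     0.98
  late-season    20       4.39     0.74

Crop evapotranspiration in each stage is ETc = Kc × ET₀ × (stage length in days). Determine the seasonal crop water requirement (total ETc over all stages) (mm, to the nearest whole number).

initial: 0.47 × 2.26 × 15 = 15.93 mm
mid-season: 0.98 × 7.54 × 35 = 258.62 mm
late-season: 0.74 × 4.39 × 20 = 64.97 mm
Seasonal total = 339.52 mm

340 mm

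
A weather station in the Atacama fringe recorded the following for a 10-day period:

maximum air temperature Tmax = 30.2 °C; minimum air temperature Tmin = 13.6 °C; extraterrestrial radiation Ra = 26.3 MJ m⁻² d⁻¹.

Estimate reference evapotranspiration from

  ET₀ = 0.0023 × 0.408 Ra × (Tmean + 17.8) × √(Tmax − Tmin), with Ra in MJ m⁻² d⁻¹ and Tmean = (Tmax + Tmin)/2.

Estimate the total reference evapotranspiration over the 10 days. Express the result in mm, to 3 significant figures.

39.9 mm

Tmean = (30.2 + 13.6)/2 = 21.90 °C
0.408 Ra = 0.408 × 26.3 = 10.7304 mm/d equivalent
ET₀ = 0.0023 × 10.7304 × (21.90 + 17.8) × √16.6 = 0.0023 × 10.7304 × 39.70 × 4.0743 = 3.9920 mm/d
Over 10 days: 3.9920 × 10 = 39.920 mm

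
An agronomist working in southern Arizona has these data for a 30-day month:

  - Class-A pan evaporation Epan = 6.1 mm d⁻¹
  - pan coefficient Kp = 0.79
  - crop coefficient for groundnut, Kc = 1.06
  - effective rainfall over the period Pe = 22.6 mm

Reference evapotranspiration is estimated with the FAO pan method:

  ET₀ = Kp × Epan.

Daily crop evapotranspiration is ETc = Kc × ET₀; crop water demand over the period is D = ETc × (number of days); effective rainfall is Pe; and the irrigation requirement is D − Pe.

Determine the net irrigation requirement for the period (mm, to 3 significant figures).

ET₀ = 0.79 × 6.1 = 4.8190 mm/d
ETc = Kc × ET₀ = 1.06 × 4.8190 = 5.1081 mm/d
Crop demand D = ETc × 30 d = 5.1081 × 30 = 153.243 mm
D − Pe = 153.243 − 22.6 = 130.643 mm

131 mm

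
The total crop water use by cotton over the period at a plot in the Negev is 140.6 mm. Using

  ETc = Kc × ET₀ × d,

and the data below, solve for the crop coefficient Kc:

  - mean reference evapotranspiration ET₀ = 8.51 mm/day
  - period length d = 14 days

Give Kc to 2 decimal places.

ETc = Kc × ET₀ × d  ⇒  Kc = ETc / (ET₀ × d)
Kc = 140.6 / (8.51 × 14) = 140.6 / 119.14 = 1.1801

1.18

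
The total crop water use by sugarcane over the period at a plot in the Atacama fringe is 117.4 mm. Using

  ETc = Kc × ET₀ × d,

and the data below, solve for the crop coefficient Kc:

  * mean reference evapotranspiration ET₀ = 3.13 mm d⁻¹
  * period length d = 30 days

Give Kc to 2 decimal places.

ETc = Kc × ET₀ × d  ⇒  Kc = ETc / (ET₀ × d)
Kc = 117.4 / (3.13 × 30) = 117.4 / 93.90 = 1.2503

1.25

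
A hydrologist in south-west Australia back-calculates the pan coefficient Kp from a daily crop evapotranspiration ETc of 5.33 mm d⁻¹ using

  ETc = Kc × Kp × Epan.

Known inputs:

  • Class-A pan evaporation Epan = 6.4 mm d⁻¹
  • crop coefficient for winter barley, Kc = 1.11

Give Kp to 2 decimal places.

0.75

ETc = Kc × Kp × Epan  ⇒  Kp = ETc / (Kc × Epan)
Kp = 5.33 / (1.11 × 6.4) = 5.33 / 7.104 = 0.7503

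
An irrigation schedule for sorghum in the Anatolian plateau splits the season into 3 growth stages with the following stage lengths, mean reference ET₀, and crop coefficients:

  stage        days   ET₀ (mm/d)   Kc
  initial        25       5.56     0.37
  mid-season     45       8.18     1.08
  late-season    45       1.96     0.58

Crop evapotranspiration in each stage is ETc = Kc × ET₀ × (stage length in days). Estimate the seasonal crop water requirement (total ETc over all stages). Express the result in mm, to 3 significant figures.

initial: 0.37 × 5.56 × 25 = 51.43 mm
mid-season: 1.08 × 8.18 × 45 = 397.55 mm
late-season: 0.58 × 1.96 × 45 = 51.16 mm
Seasonal total = 500.14 mm

500 mm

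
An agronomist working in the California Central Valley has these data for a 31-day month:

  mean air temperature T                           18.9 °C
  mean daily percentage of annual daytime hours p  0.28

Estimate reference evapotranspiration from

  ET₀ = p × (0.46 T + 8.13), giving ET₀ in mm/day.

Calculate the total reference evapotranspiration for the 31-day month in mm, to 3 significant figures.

146 mm

ET₀ = 0.28 × (0.46 × 18.9 + 8.13) = 0.28 × 16.824 = 4.7107 mm/d
Monthly total = 4.7107 × 31 = 146.032 mm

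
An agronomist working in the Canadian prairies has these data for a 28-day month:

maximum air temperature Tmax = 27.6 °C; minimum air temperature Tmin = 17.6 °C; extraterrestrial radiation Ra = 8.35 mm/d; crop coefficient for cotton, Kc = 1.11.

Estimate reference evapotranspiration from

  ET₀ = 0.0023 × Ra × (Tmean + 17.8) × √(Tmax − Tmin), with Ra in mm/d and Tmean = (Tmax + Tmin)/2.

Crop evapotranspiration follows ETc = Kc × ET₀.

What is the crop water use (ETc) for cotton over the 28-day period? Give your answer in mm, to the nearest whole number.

Tmean = (27.6 + 17.6)/2 = 22.60 °C
ET₀ = 0.0023 × 8.35 × (22.60 + 17.8) × √10.0 = 0.0023 × 8.35 × 40.40 × 3.1623 = 2.4536 mm/d
ETc = Kc × ET₀ = 1.11 × 2.4536 = 2.7235 mm/d
Over 28 days: 2.7235 × 28 = 76.258 mm

76 mm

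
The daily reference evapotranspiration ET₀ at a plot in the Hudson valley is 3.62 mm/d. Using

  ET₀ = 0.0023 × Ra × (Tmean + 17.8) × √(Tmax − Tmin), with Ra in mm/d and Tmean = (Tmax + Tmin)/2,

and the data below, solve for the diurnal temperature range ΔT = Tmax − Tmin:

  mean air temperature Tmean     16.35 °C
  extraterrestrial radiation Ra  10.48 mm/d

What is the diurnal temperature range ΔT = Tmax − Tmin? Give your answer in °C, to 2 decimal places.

19.34 °C

√ΔT = ET₀ / [0.0023 × Ra × (Tmean+17.8)] = 3.62 / (0.0023 × 10.48 × 34.15) = 4.3977
ΔT = 4.3977² = 19.340 °C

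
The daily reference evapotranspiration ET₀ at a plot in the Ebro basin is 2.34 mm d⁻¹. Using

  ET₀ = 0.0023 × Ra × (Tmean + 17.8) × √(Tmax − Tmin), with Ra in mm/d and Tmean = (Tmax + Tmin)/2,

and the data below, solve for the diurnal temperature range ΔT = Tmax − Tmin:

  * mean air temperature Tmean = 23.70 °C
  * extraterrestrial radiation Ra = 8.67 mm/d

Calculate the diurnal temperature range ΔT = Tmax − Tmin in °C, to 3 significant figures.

√ΔT = ET₀ / [0.0023 × Ra × (Tmean+17.8)] = 2.34 / (0.0023 × 8.67 × 41.50) = 2.8276
ΔT = 2.8276² = 7.995 °C

8.00 °C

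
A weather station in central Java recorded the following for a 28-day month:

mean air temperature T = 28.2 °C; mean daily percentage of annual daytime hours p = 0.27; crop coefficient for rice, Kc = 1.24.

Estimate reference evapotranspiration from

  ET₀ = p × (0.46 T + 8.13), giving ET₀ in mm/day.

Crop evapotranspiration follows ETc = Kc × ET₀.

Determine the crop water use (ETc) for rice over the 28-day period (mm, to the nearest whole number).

ET₀ = 0.27 × (0.46 × 28.2 + 8.13) = 0.27 × 21.102 = 5.6975 mm/d
ETc = Kc × ET₀ = 1.24 × 5.6975 = 7.0649 mm/d
Over 28 days: 7.0649 × 28 = 197.817 mm

198 mm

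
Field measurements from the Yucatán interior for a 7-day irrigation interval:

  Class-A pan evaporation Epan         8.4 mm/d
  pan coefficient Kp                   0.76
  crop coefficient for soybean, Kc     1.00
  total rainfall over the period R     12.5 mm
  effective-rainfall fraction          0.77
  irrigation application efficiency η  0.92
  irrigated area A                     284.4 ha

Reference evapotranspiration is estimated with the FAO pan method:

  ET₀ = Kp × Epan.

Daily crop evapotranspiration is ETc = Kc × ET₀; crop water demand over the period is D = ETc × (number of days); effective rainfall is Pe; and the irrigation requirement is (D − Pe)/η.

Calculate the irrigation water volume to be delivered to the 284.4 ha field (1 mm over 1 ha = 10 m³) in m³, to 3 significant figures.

108000 m³

ET₀ = 0.76 × 8.4 = 6.3840 mm/d
ETc = Kc × ET₀ = 1.00 × 6.3840 = 6.3840 mm/d
Crop demand D = ETc × 7 d = 6.3840 × 7 = 44.688 mm
Pe = 0.77 × 12.5 = 9.625 mm
D − Pe = 44.688 − 9.625 = 35.063 mm
Gross irrigation = 35.063 / 0.92 = 38.112 mm
Volume = 38.112 mm × 284.4 ha × 10 = 108390.5 m³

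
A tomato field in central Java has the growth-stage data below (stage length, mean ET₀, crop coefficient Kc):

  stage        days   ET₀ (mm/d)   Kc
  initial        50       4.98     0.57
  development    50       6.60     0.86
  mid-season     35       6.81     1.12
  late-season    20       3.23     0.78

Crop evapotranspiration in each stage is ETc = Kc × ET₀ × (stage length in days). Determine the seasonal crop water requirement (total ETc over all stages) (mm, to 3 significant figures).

initial: 0.57 × 4.98 × 50 = 141.93 mm
development: 0.86 × 6.60 × 50 = 283.80 mm
mid-season: 1.12 × 6.81 × 35 = 266.95 mm
late-season: 0.78 × 3.23 × 20 = 50.39 mm
Seasonal total = 743.07 mm

743 mm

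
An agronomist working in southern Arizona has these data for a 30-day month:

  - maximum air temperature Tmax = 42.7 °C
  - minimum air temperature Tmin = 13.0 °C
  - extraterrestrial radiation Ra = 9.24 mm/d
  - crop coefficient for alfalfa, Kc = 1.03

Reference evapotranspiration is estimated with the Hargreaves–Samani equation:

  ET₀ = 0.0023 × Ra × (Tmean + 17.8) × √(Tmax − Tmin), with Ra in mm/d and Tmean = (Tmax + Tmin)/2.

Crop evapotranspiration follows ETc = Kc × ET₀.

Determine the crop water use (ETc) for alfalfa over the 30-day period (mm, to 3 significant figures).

163 mm

Tmean = (42.7 + 13.0)/2 = 27.85 °C
ET₀ = 0.0023 × 9.24 × (27.85 + 17.8) × √29.7 = 0.0023 × 9.24 × 45.65 × 5.4498 = 5.2871 mm/d
ETc = Kc × ET₀ = 1.03 × 5.2871 = 5.4457 mm/d
Over 30 days: 5.4457 × 30 = 163.371 mm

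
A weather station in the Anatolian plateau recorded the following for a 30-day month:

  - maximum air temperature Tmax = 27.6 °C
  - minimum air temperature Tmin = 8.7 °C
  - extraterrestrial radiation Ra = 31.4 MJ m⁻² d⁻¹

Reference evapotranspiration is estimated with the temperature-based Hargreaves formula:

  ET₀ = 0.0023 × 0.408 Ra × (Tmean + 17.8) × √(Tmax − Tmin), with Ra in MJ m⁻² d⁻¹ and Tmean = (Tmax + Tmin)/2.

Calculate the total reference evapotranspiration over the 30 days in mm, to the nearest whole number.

Tmean = (27.6 + 8.7)/2 = 18.15 °C
0.408 Ra = 0.408 × 31.4 = 12.8112 mm/d equivalent
ET₀ = 0.0023 × 12.8112 × (18.15 + 17.8) × √18.9 = 0.0023 × 12.8112 × 35.95 × 4.3474 = 4.6052 mm/d
Over 30 days: 4.6052 × 30 = 138.156 mm

138 mm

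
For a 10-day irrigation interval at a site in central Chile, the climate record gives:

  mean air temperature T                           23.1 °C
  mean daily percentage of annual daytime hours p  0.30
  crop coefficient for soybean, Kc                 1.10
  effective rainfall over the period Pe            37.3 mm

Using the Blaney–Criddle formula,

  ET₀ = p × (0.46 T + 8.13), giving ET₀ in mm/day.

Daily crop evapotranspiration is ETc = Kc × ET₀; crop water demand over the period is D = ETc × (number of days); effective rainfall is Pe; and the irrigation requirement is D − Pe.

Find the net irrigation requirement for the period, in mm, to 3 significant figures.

24.6 mm

ET₀ = 0.30 × (0.46 × 23.1 + 8.13) = 0.30 × 18.756 = 5.6268 mm/d
ETc = Kc × ET₀ = 1.10 × 5.6268 = 6.1895 mm/d
Crop demand D = ETc × 10 d = 6.1895 × 10 = 61.895 mm
D − Pe = 61.895 − 37.3 = 24.595 mm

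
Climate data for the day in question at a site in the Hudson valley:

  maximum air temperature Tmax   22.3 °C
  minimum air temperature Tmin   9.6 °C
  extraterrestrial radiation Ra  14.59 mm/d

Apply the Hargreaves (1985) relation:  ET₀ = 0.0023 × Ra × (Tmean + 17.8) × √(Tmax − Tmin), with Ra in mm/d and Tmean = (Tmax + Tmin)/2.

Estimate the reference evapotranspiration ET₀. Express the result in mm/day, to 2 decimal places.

4.04 mm/day

Tmean = (22.3 + 9.6)/2 = 15.95 °C
ET₀ = 0.0023 × 14.59 × (15.95 + 17.8) × √12.7 = 0.0023 × 14.59 × 33.75 × 3.5637 = 4.0361 mm/d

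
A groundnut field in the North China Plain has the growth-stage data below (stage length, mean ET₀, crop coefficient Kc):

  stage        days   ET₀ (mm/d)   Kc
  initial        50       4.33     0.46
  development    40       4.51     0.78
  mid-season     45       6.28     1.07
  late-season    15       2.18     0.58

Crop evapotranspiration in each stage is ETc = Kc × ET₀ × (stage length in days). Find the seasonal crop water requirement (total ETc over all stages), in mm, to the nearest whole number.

562 mm

initial: 0.46 × 4.33 × 50 = 99.59 mm
development: 0.78 × 4.51 × 40 = 140.71 mm
mid-season: 1.07 × 6.28 × 45 = 302.38 mm
late-season: 0.58 × 2.18 × 15 = 18.97 mm
Seasonal total = 561.65 mm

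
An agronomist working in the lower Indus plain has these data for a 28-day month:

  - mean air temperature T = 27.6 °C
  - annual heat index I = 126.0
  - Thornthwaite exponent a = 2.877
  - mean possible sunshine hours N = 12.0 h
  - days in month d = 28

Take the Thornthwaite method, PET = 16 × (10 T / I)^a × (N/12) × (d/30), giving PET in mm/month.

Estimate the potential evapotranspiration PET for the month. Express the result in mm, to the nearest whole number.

143 mm

10T/I = 10 × 27.6 / 126.0 = 2.1905
(10T/I)^a = 2.1905^2.877 = 9.5443
Uncorrected PET = 16 × 9.5443 = 152.709 mm
Correction = (N/12)(d/30) = (12.0/12)(28/30) = 0.9333
PET = 152.709 × 0.9333 = 142.523 mm/month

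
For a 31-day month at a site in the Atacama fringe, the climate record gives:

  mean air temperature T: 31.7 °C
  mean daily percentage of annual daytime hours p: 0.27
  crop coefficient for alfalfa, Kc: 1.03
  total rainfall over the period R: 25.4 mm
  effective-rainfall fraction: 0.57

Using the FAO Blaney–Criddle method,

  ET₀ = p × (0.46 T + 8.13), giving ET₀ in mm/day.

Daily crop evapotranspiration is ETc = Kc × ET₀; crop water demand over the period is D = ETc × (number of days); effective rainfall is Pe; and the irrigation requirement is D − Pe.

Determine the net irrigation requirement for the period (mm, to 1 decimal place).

181.3 mm

ET₀ = 0.27 × (0.46 × 31.7 + 8.13) = 0.27 × 22.712 = 6.1322 mm/d
ETc = Kc × ET₀ = 1.03 × 6.1322 = 6.3162 mm/d
Crop demand D = ETc × 31 d = 6.3162 × 31 = 195.802 mm
Pe = 0.57 × 25.4 = 14.478 mm
D − Pe = 195.802 − 14.478 = 181.324 mm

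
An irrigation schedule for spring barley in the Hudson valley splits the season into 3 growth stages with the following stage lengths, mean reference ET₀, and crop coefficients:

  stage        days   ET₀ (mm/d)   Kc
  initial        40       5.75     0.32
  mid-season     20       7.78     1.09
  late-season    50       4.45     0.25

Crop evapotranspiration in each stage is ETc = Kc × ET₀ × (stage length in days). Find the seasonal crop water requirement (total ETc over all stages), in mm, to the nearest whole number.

initial: 0.32 × 5.75 × 40 = 73.60 mm
mid-season: 1.09 × 7.78 × 20 = 169.60 mm
late-season: 0.25 × 4.45 × 50 = 55.63 mm
Seasonal total = 298.83 mm

299 mm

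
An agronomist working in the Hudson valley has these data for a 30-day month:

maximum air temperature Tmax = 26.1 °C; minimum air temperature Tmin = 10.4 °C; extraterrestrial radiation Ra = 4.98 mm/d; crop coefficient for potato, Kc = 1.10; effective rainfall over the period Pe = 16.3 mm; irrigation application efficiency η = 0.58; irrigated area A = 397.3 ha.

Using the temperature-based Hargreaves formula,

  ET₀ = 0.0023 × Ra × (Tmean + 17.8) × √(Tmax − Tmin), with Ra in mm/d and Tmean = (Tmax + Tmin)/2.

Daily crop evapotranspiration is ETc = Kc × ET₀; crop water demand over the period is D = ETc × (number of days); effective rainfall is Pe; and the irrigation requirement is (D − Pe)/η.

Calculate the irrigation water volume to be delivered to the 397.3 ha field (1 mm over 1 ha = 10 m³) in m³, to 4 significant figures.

258200 m³

Tmean = (26.1 + 10.4)/2 = 18.25 °C
ET₀ = 0.0023 × 4.98 × (18.25 + 17.8) × √15.7 = 0.0023 × 4.98 × 36.05 × 3.9623 = 1.6361 mm/d
ETc = Kc × ET₀ = 1.10 × 1.6361 = 1.7997 mm/d
Crop demand D = ETc × 30 d = 1.7997 × 30 = 53.991 mm
D − Pe = 53.991 − 16.3 = 37.691 mm
Gross irrigation = 37.691 / 0.58 = 64.984 mm
Volume = 64.984 mm × 397.3 ha × 10 = 258181.4 m³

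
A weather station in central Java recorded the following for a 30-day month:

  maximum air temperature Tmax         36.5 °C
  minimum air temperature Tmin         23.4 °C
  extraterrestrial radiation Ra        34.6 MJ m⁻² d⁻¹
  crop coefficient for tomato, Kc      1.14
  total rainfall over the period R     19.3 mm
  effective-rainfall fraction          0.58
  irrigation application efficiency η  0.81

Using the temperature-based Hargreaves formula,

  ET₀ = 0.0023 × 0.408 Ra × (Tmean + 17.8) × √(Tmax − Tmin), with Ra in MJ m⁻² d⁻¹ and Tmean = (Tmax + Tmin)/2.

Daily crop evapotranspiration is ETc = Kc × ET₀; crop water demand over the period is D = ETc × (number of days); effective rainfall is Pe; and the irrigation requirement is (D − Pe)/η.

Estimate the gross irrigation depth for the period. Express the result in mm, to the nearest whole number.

Tmean = (36.5 + 23.4)/2 = 29.95 °C
0.408 Ra = 0.408 × 34.6 = 14.1168 mm/d equivalent
ET₀ = 0.0023 × 14.1168 × (29.95 + 17.8) × √13.1 = 0.0023 × 14.1168 × 47.75 × 3.6194 = 5.6114 mm/d
ETc = Kc × ET₀ = 1.14 × 5.6114 = 6.3970 mm/d
Crop demand D = ETc × 30 d = 6.3970 × 30 = 191.910 mm
Pe = 0.58 × 19.3 = 11.194 mm
D − Pe = 191.910 − 11.194 = 180.716 mm
Gross irrigation = 180.716 / 0.81 = 223.106 mm

223 mm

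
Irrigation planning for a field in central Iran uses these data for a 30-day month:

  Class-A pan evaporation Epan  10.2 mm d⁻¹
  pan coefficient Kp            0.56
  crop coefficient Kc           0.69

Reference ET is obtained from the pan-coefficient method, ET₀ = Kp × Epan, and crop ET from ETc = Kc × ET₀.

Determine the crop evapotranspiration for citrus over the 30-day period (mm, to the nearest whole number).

118 mm

ET₀ = 0.56 × 10.2 = 5.7120 mm/d
ETc = Kc × ET₀ = 0.69 × 5.7120 = 3.9413 mm/d
Over 30 days: 3.9413 × 30 = 118.239 mm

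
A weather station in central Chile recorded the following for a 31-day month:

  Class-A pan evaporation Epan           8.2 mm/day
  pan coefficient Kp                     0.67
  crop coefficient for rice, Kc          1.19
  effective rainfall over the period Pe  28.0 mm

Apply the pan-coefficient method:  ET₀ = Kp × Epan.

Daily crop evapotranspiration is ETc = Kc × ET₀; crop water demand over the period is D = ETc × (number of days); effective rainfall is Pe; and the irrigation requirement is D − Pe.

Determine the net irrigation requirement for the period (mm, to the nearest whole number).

ET₀ = 0.67 × 8.2 = 5.4940 mm/d
ETc = Kc × ET₀ = 1.19 × 5.4940 = 6.5379 mm/d
Crop demand D = ETc × 31 d = 6.5379 × 31 = 202.675 mm
D − Pe = 202.675 − 28.0 = 174.675 mm

175 mm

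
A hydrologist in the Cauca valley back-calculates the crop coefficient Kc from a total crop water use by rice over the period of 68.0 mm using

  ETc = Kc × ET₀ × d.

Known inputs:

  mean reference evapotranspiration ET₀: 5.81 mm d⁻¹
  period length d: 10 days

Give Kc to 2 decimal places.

ETc = Kc × ET₀ × d  ⇒  Kc = ETc / (ET₀ × d)
Kc = 68.0 / (5.81 × 10) = 68.0 / 58.10 = 1.1704

1.17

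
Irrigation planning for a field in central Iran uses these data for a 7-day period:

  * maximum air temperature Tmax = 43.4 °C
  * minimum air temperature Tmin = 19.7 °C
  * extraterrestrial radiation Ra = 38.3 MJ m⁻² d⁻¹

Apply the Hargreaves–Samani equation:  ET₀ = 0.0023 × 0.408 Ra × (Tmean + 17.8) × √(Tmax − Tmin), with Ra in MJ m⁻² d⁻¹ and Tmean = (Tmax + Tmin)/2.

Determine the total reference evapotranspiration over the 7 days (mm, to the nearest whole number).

60 mm

Tmean = (43.4 + 19.7)/2 = 31.55 °C
0.408 Ra = 0.408 × 38.3 = 15.6264 mm/d equivalent
ET₀ = 0.0023 × 15.6264 × (31.55 + 17.8) × √23.7 = 0.0023 × 15.6264 × 49.35 × 4.8683 = 8.6348 mm/d
Over 7 days: 8.6348 × 7 = 60.444 mm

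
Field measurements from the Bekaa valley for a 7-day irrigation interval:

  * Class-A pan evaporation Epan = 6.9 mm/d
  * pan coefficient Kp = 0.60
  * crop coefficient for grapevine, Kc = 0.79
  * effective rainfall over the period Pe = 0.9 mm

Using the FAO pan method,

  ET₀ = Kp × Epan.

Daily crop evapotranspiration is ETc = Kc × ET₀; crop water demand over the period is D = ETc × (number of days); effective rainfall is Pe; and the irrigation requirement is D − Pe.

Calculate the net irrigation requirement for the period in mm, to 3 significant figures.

22.0 mm

ET₀ = 0.60 × 6.9 = 4.1400 mm/d
ETc = Kc × ET₀ = 0.79 × 4.1400 = 3.2706 mm/d
Crop demand D = ETc × 7 d = 3.2706 × 7 = 22.894 mm
D − Pe = 22.894 − 0.9 = 21.994 mm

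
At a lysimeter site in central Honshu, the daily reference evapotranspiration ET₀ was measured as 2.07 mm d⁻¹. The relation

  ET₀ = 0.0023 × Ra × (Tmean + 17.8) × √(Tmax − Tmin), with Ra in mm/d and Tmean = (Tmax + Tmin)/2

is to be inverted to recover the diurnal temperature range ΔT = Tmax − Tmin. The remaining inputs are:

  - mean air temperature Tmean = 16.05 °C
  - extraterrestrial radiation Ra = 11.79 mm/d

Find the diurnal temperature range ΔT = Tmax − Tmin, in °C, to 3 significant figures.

5.09 °C

√ΔT = ET₀ / [0.0023 × Ra × (Tmean+17.8)] = 2.07 / (0.0023 × 11.79 × 33.85) = 2.2551
ΔT = 2.2551² = 5.085 °C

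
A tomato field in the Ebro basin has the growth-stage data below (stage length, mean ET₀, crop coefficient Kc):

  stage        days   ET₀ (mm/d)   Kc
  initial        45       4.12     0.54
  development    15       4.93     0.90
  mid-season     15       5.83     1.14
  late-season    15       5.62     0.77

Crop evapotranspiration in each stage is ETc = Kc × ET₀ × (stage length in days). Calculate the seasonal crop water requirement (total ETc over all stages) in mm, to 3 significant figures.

initial: 0.54 × 4.12 × 45 = 100.12 mm
development: 0.90 × 4.93 × 15 = 66.56 mm
mid-season: 1.14 × 5.83 × 15 = 99.69 mm
late-season: 0.77 × 5.62 × 15 = 64.91 mm
Seasonal total = 331.28 mm

331 mm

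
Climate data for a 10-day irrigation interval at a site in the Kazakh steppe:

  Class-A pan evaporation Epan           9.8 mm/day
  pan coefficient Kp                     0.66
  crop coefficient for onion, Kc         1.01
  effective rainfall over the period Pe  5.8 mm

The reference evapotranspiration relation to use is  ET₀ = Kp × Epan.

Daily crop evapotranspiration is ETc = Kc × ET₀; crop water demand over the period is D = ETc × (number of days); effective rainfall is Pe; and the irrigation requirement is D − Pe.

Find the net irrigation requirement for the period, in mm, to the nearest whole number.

ET₀ = 0.66 × 9.8 = 6.4680 mm/d
ETc = Kc × ET₀ = 1.01 × 6.4680 = 6.5327 mm/d
Crop demand D = ETc × 10 d = 6.5327 × 10 = 65.327 mm
D − Pe = 65.327 − 5.8 = 59.527 mm

60 mm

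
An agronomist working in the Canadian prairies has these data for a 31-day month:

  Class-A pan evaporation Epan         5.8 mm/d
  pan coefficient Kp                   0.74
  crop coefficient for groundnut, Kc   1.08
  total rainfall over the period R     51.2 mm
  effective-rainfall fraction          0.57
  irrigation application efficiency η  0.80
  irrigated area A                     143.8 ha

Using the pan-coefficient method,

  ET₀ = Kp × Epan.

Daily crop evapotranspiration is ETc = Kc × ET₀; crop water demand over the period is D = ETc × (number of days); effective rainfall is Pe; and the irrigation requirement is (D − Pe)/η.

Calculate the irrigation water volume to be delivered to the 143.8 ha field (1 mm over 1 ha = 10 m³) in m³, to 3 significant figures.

206000 m³

ET₀ = 0.74 × 5.8 = 4.2920 mm/d
ETc = Kc × ET₀ = 1.08 × 4.2920 = 4.6354 mm/d
Crop demand D = ETc × 31 d = 4.6354 × 31 = 143.697 mm
Pe = 0.57 × 51.2 = 29.184 mm
D − Pe = 143.697 − 29.184 = 114.513 mm
Gross irrigation = 114.513 / 0.80 = 143.141 mm
Volume = 143.141 mm × 143.8 ha × 10 = 205836.8 m³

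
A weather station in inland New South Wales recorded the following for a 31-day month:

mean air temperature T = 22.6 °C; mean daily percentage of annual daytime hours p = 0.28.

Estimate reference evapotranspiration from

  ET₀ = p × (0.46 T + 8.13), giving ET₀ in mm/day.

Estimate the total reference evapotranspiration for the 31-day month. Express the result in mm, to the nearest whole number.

161 mm

ET₀ = 0.28 × (0.46 × 22.6 + 8.13) = 0.28 × 18.526 = 5.1873 mm/d
Monthly total = 5.1873 × 31 = 160.806 mm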